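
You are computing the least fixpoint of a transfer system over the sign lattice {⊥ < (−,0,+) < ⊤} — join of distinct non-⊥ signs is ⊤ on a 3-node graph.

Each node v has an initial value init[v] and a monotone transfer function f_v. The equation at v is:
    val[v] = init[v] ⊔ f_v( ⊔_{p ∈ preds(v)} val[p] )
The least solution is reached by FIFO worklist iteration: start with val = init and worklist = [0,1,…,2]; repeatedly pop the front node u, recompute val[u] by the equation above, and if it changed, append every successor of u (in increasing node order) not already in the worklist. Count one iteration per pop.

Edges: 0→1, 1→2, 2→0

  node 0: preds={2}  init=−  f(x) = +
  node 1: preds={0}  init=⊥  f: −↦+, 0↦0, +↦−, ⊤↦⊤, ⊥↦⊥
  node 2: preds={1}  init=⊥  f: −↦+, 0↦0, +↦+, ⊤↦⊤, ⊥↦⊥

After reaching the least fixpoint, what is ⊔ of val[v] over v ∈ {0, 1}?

⊤

Iteration log — 4 steps:
  step 1. node 0  ⊔preds=⊥  new=⊤  old=−  +wl: 
  step 2. node 1  ⊔preds=⊤  new=⊤  old=⊥  +wl: 
  step 3. node 2  ⊔preds=⊤  new=⊤  old=⊥  +wl: 0
  step 4. node 0  ⊔preds=⊤  new=⊤  stable

Least fixpoint reached:
  node 0: ⊤
  node 1: ⊤
  node 2: ⊤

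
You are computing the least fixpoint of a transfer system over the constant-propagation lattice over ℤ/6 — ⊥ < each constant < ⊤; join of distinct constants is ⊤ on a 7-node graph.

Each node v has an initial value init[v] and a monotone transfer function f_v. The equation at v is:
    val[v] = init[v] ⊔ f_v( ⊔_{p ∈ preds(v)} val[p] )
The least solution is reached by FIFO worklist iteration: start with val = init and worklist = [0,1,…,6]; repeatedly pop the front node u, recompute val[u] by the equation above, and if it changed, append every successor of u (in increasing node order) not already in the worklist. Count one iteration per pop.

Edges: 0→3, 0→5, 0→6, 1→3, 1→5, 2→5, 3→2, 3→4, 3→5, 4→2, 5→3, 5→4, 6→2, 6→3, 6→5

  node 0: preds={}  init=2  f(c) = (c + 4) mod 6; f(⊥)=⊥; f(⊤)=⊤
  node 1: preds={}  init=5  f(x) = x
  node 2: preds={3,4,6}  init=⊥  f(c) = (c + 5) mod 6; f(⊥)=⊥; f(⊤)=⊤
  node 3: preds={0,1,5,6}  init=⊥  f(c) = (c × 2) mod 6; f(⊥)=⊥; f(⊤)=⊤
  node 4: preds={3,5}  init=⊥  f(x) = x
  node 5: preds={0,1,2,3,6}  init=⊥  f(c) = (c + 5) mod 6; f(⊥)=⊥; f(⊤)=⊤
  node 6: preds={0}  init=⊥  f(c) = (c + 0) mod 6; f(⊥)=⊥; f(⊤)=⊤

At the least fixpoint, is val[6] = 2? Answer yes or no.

Trace (11 dequeues):
  [1] u=0 | in ⊥ | out 2 | ==
  [2] u=1 | in ⊥ | out 5 | ==
  [3] u=2 | in ⊥ | out ⊥ | ==
  [4] u=3 | in ⊤ | out ⊤ | prev ⊥ | push {2}
  [5] u=4 | in ⊤ | out ⊤ | prev ⊥ | push {}
  [6] u=5 | in ⊤ | out ⊤ | prev ⊥ | push {3,4}
  [7] u=6 | in 2 | out 2 | prev ⊥ | push {5}
  [8] u=2 | in ⊤ | out ⊤ | prev ⊥ | push {}
  [9] u=3 | in ⊤ | out ⊤ | ==
  [10] u=4 | in ⊤ | out ⊤ | ==
  [11] u=5 | in ⊤ | out ⊤ | ==

Converged values:
  [0] 2
  [1] 5
  [2] ⊤
  [3] ⊤
  [4] ⊤
  [5] ⊤
  [6] 2

yes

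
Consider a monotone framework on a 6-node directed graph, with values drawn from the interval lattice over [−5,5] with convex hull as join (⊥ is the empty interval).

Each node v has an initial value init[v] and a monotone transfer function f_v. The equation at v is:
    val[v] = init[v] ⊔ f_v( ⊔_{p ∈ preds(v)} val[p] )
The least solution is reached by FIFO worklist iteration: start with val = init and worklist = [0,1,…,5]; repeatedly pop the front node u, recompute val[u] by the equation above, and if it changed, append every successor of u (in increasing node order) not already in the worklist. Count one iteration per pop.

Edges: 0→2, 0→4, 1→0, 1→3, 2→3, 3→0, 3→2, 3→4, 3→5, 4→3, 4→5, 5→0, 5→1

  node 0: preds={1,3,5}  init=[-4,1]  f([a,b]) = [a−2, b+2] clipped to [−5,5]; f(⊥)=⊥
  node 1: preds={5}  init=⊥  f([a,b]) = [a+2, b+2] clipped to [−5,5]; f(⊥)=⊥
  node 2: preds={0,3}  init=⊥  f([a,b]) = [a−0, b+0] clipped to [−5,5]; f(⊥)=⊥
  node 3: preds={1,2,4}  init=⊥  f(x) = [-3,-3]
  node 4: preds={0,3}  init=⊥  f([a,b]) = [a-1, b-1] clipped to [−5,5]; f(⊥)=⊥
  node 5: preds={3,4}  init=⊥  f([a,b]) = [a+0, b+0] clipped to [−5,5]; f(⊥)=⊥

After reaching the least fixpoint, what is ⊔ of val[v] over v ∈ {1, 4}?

[-5,5]

Worklist (29 pops):
  #1 pop 0: in=⊥ → [-4,1] (no change)
  #2 pop 1: in=⊥ → ⊥ (no change)
  #3 pop 2: in=[-4,1] → [-4,1] (was ⊥); enqueue []
  #4 pop 3: in=[-4,1] → [-3,-3] (was ⊥); enqueue [0,2]
  #5 pop 4: in=[-4,1] → [-5,0] (was ⊥); enqueue [3]
  #6 pop 5: in=[-5,0] → [-5,0] (was ⊥); enqueue [1]
  #7 pop 0: in=[-5,0] → [-5,2] (was [-4,1]); enqueue [4]
  #8 pop 2: in=[-5,2] → [-5,2] (was [-4,1]); enqueue []
  #9 pop 3: in=[-5,2] → [-3,-3] (no change)
  #10 pop 1: in=[-5,0] → [-3,2] (was ⊥); enqueue [0,3]
  #11 pop 4: in=[-5,2] → [-5,1] (was [-5,0]); enqueue [5]
  #12 pop 0: in=[-5,2] → [-5,4] (was [-5,2]); enqueue [2,4]
  #13 pop 3: in=[-5,2] → [-3,-3] (no change)
  #14 pop 5: in=[-5,1] → [-5,1] (was [-5,0]); enqueue [0,1]
  #15 pop 2: in=[-5,4] → [-5,4] (was [-5,2]); enqueue [3]
  #16 pop 4: in=[-5,4] → [-5,3] (was [-5,1]); enqueue [5]
  #17 pop 0: in=[-5,2] → [-5,4] (no change)
  #18 pop 1: in=[-5,1] → [-3,3] (was [-3,2]); enqueue [0]
  #19 pop 3: in=[-5,4] → [-3,-3] (no change)
  #20 pop 5: in=[-5,3] → [-5,3] (was [-5,1]); enqueue [1]
  #21 pop 0: in=[-5,3] → [-5,5] (was [-5,4]); enqueue [2,4]
  #22 pop 1: in=[-5,3] → [-3,5] (was [-3,3]); enqueue [0,3]
  #23 pop 2: in=[-5,5] → [-5,5] (was [-5,4]); enqueue []
  #24 pop 4: in=[-5,5] → [-5,4] (was [-5,3]); enqueue [5]
  #25 pop 0: in=[-5,5] → [-5,5] (no change)
  #26 pop 3: in=[-5,5] → [-3,-3] (no change)
  #27 pop 5: in=[-5,4] → [-5,4] (was [-5,3]); enqueue [0,1]
  #28 pop 0: in=[-5,5] → [-5,5] (no change)
  #29 pop 1: in=[-5,4] → [-3,5] (no change)

Fixpoint:
  val[0] = [-5,5]
  val[1] = [-3,5]
  val[2] = [-5,5]
  val[3] = [-3,-3]
  val[4] = [-5,4]
  val[5] = [-5,4]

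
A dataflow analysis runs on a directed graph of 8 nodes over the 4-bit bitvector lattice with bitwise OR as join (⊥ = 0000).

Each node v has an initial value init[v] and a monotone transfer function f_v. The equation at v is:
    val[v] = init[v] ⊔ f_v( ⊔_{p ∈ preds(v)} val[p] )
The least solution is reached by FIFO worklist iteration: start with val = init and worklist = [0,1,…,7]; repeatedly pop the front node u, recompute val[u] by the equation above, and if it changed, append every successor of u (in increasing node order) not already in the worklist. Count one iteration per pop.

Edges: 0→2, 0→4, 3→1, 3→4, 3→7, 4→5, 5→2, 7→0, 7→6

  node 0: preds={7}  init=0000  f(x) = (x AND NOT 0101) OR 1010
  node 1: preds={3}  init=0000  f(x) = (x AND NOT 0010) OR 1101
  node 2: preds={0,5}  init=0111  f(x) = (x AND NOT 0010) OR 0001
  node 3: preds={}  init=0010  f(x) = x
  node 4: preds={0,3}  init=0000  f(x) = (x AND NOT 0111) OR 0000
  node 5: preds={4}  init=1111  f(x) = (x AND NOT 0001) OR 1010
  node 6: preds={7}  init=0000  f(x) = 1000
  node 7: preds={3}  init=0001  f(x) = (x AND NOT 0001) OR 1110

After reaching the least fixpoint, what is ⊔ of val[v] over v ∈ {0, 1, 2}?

Iteration log — 10 steps:
  step 1. node 0  ⊔preds=0001  new=1010  old=0000  +wl: 
  step 2. node 1  ⊔preds=0010  new=1101  old=0000  +wl: 
  step 3. node 2  ⊔preds=1111  new=1111  old=0111  +wl: 
  step 4. node 3  ⊔preds=0000  new=0010  stable
  step 5. node 4  ⊔preds=1010  new=1000  old=0000  +wl: 
  step 6. node 5  ⊔preds=1000  new=1111  stable
  step 7. node 6  ⊔preds=0001  new=1000  old=0000  +wl: 
  step 8. node 7  ⊔preds=0010  new=1111  old=0001  +wl: 0,6
  step 9. node 0  ⊔preds=1111  new=1010  stable
  step 10. node 6  ⊔preds=1111  new=1000  stable

Least fixpoint reached:
  node 0: 1010
  node 1: 1101
  node 2: 1111
  node 3: 0010
  node 4: 1000
  node 5: 1111
  node 6: 1000
  node 7: 1111

1111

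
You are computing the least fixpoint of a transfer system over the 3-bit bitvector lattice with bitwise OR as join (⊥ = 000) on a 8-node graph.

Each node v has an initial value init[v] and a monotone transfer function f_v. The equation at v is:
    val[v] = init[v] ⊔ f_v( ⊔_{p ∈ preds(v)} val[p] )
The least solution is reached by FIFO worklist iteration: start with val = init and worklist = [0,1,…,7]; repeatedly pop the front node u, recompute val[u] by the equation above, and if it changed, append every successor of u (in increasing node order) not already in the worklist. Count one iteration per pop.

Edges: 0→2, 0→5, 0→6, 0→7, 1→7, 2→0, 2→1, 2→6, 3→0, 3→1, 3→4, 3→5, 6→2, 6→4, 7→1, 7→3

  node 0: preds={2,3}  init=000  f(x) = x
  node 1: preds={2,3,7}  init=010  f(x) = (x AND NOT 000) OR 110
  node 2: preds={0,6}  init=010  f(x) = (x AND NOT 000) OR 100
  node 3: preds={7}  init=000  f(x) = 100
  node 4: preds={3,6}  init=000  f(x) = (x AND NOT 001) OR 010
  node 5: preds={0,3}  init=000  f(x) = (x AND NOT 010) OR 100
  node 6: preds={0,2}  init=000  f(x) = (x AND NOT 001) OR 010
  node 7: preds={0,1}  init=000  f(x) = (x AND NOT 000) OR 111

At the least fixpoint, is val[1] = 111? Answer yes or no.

Iteration log — 16 steps:
  step 1. node 0  ⊔preds=010  new=010  old=000  +wl: 
  step 2. node 1  ⊔preds=010  new=110  old=010  +wl: 
  step 3. node 2  ⊔preds=010  new=110  old=010  +wl: 0,1
  step 4. node 3  ⊔preds=000  new=100  old=000  +wl: 
  step 5. node 4  ⊔preds=100  new=110  old=000  +wl: 
  step 6. node 5  ⊔preds=110  new=100  old=000  +wl: 
  step 7. node 6  ⊔preds=110  new=110  old=000  +wl: 2,4
  step 8. node 7  ⊔preds=110  new=111  old=000  +wl: 3
  step 9. node 0  ⊔preds=110  new=110  old=010  +wl: 5,6,7
  step 10. node 1  ⊔preds=111  new=111  old=110  +wl: 
  step 11. node 2  ⊔preds=110  new=110  stable
  step 12. node 4  ⊔preds=110  new=110  stable
  step 13. node 3  ⊔preds=111  new=100  stable
  step 14. node 5  ⊔preds=110  new=100  stable
  step 15. node 6  ⊔preds=110  new=110  stable
  step 16. node 7  ⊔preds=111  new=111  stable

Least fixpoint reached:
  node 0: 110
  node 1: 111
  node 2: 110
  node 3: 100
  node 4: 110
  node 5: 100
  node 6: 110
  node 7: 111

yes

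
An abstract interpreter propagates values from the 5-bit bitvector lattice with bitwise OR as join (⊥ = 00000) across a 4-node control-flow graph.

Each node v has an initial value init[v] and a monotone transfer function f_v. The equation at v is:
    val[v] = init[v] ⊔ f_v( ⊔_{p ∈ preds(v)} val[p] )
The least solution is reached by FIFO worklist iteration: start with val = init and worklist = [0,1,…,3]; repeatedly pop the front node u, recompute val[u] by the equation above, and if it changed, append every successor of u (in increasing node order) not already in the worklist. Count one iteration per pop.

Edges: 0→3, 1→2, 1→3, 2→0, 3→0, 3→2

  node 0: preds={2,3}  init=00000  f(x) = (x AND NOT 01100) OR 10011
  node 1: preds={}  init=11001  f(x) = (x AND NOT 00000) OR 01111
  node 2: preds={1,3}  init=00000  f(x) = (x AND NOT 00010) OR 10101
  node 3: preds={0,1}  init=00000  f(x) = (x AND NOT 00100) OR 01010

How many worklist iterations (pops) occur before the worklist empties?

6

Trace (6 dequeues):
  [1] u=0 | in 00000 | out 10011 | prev 00000 | push {}
  [2] u=1 | in 00000 | out 11111 | prev 11001 | push {}
  [3] u=2 | in 11111 | out 11101 | prev 00000 | push {0}
  [4] u=3 | in 11111 | out 11011 | prev 00000 | push {2}
  [5] u=0 | in 11111 | out 10011 | ==
  [6] u=2 | in 11111 | out 11101 | ==

Converged values:
  [0] 10011
  [1] 11111
  [2] 11101
  [3] 11011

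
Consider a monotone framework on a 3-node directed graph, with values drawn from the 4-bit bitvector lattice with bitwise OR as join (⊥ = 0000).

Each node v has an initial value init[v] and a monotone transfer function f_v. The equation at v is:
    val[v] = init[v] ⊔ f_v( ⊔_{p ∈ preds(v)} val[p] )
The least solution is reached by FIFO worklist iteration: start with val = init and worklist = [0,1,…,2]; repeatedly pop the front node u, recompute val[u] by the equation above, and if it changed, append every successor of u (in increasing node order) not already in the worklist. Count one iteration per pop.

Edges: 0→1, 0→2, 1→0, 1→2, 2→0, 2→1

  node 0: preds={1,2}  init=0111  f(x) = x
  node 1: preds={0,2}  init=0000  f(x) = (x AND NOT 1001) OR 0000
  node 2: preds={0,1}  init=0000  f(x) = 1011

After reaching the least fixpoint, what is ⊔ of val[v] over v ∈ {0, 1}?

1111

Trace (6 dequeues):
  [1] u=0 | in 0000 | out 0111 | ==
  [2] u=1 | in 0111 | out 0110 | prev 0000 | push {0}
  [3] u=2 | in 0111 | out 1011 | prev 0000 | push {1}
  [4] u=0 | in 1111 | out 1111 | prev 0111 | push {2}
  [5] u=1 | in 1111 | out 0110 | ==
  [6] u=2 | in 1111 | out 1011 | ==

Converged values:
  [0] 1111
  [1] 0110
  [2] 1011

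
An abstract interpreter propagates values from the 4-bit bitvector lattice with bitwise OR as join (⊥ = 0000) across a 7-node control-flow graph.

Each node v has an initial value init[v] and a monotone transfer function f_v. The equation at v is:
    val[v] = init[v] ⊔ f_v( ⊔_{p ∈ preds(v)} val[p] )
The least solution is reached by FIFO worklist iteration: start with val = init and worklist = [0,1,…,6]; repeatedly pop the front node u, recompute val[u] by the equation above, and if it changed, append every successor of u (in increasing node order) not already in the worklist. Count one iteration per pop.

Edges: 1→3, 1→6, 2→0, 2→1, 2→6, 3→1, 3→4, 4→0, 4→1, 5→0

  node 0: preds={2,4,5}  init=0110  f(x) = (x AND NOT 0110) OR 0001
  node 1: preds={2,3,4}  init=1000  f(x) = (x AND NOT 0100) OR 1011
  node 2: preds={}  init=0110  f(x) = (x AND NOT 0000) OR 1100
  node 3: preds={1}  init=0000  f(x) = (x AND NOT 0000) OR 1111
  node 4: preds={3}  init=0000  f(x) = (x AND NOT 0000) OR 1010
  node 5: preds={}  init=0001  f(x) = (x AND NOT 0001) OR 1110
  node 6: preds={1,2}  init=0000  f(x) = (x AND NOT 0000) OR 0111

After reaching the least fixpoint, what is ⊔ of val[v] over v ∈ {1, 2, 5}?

Worklist (9 pops):
  #1 pop 0: in=0111 → 0111 (was 0110); enqueue []
  #2 pop 1: in=0110 → 1011 (was 1000); enqueue []
  #3 pop 2: in=0000 → 1110 (was 0110); enqueue [0,1]
  #4 pop 3: in=1011 → 1111 (was 0000); enqueue []
  #5 pop 4: in=1111 → 1111 (was 0000); enqueue []
  #6 pop 5: in=0000 → 1111 (was 0001); enqueue []
  #7 pop 6: in=1111 → 1111 (was 0000); enqueue []
  #8 pop 0: in=1111 → 1111 (was 0111); enqueue []
  #9 pop 1: in=1111 → 1011 (no change)

Fixpoint:
  val[0] = 1111
  val[1] = 1011
  val[2] = 1110
  val[3] = 1111
  val[4] = 1111
  val[5] = 1111
  val[6] = 1111

1111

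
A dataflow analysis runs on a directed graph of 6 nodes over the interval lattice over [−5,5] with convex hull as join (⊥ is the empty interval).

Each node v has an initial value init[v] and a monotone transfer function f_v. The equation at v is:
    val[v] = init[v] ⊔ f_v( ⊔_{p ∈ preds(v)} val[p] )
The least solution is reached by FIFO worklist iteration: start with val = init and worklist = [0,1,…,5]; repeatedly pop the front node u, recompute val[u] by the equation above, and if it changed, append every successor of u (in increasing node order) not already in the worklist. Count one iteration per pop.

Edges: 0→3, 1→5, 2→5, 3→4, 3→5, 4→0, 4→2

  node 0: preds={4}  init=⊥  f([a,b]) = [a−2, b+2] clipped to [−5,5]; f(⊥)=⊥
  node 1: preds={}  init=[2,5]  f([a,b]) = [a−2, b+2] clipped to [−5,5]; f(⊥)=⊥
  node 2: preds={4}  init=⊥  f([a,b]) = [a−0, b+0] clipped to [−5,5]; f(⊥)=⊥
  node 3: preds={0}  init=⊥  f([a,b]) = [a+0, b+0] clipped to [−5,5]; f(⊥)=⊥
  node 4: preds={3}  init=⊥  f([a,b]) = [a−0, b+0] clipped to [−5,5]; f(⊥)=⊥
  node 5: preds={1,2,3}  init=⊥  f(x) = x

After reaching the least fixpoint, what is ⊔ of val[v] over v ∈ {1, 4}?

Iteration log — 6 steps:
  step 1. node 0  ⊔preds=⊥  new=⊥  stable
  step 2. node 1  ⊔preds=⊥  new=[2,5]  stable
  step 3. node 2  ⊔preds=⊥  new=⊥  stable
  step 4. node 3  ⊔preds=⊥  new=⊥  stable
  step 5. node 4  ⊔preds=⊥  new=⊥  stable
  step 6. node 5  ⊔preds=[2,5]  new=[2,5]  old=⊥  +wl: 

Least fixpoint reached:
  node 0: ⊥
  node 1: [2,5]
  node 2: ⊥
  node 3: ⊥
  node 4: ⊥
  node 5: [2,5]

[2,5]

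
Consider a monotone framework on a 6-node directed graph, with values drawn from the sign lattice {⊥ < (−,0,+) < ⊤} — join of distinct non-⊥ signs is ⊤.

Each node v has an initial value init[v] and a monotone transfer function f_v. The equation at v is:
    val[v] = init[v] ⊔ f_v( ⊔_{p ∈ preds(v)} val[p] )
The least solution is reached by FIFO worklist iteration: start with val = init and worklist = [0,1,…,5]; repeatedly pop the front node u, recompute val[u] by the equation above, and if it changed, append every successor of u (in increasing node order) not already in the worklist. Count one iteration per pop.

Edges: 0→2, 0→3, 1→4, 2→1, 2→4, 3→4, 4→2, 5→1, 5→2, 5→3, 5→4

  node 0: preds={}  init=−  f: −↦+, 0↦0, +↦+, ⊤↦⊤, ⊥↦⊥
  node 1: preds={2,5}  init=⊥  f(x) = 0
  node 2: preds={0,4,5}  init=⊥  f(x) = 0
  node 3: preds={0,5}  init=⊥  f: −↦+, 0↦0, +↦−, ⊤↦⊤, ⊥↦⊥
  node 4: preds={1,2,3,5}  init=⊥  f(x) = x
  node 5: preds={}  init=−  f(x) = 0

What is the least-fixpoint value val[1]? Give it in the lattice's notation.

Worklist (10 pops):
  #1 pop 0: in=⊥ → − (no change)
  #2 pop 1: in=− → 0 (was ⊥); enqueue []
  #3 pop 2: in=− → 0 (was ⊥); enqueue [1]
  #4 pop 3: in=− → + (was ⊥); enqueue []
  #5 pop 4: in=⊤ → ⊤ (was ⊥); enqueue [2]
  #6 pop 5: in=⊥ → ⊤ (was −); enqueue [3,4]
  #7 pop 1: in=⊤ → 0 (no change)
  #8 pop 2: in=⊤ → 0 (no change)
  #9 pop 3: in=⊤ → ⊤ (was +); enqueue []
  #10 pop 4: in=⊤ → ⊤ (no change)

Fixpoint:
  val[0] = −
  val[1] = 0
  val[2] = 0
  val[3] = ⊤
  val[4] = ⊤
  val[5] = ⊤

0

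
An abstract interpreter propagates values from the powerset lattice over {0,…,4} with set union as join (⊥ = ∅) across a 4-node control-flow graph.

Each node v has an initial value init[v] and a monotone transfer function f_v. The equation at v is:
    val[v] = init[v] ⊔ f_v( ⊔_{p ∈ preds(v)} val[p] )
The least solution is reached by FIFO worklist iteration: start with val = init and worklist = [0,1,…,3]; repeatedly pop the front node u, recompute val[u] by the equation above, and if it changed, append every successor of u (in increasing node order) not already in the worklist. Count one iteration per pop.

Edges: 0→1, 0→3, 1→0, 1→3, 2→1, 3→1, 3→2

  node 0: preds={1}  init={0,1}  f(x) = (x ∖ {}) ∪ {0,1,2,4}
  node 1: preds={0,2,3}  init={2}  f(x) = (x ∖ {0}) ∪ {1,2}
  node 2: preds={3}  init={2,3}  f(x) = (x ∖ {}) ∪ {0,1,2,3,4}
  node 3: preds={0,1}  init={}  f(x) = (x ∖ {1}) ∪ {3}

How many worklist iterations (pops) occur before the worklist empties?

8

Trace (8 dequeues):
  [1] u=0 | in {2} | out {0,1,2,4} | prev {0,1} | push {}
  [2] u=1 | in {0,1,2,3,4} | out {1,2,3,4} | prev {2} | push {0}
  [3] u=2 | in {} | out {0,1,2,3,4} | prev {2,3} | push {1}
  [4] u=3 | in {0,1,2,3,4} | out {0,2,3,4} | prev {} | push {2}
  [5] u=0 | in {1,2,3,4} | out {0,1,2,3,4} | prev {0,1,2,4} | push {3}
  [6] u=1 | in {0,1,2,3,4} | out {1,2,3,4} | ==
  [7] u=2 | in {0,2,3,4} | out {0,1,2,3,4} | ==
  [8] u=3 | in {0,1,2,3,4} | out {0,2,3,4} | ==

Converged values:
  [0] {0,1,2,3,4}
  [1] {1,2,3,4}
  [2] {0,1,2,3,4}
  [3] {0,2,3,4}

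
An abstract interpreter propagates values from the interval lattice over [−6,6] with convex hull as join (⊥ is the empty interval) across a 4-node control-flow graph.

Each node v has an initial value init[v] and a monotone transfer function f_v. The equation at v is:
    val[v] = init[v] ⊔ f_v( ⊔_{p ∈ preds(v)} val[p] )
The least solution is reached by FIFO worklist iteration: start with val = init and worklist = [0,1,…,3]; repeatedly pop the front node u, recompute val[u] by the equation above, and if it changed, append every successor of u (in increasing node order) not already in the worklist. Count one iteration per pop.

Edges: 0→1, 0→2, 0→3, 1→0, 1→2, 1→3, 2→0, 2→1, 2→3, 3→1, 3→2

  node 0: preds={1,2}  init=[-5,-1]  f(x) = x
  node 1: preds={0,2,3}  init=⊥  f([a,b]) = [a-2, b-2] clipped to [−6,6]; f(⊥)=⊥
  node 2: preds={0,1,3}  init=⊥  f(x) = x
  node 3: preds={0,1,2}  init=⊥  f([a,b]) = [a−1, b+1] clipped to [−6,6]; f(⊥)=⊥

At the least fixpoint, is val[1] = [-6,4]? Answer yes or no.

Iteration log — 36 steps:
  step 1. node 0  ⊔preds=⊥  new=[-5,-1]  stable
  step 2. node 1  ⊔preds=[-5,-1]  new=[-6,-3]  old=⊥  +wl: 0
  step 3. node 2  ⊔preds=[-6,-1]  new=[-6,-1]  old=⊥  +wl: 1
  step 4. node 3  ⊔preds=[-6,-1]  new=[-6,0]  old=⊥  +wl: 2
  step 5. node 0  ⊔preds=[-6,-1]  new=[-6,-1]  old=[-5,-1]  +wl: 3
  step 6. node 1  ⊔preds=[-6,0]  new=[-6,-2]  old=[-6,-3]  +wl: 0
  step 7. node 2  ⊔preds=[-6,0]  new=[-6,0]  old=[-6,-1]  +wl: 1
  step 8. node 3  ⊔preds=[-6,0]  new=[-6,1]  old=[-6,0]  +wl: 2
  step 9. node 0  ⊔preds=[-6,0]  new=[-6,0]  old=[-6,-1]  +wl: 3
  step 10. node 1  ⊔preds=[-6,1]  new=[-6,-1]  old=[-6,-2]  +wl: 0
  step 11. node 2  ⊔preds=[-6,1]  new=[-6,1]  old=[-6,0]  +wl: 1
  step 12. node 3  ⊔preds=[-6,1]  new=[-6,2]  old=[-6,1]  +wl: 2
  step 13. node 0  ⊔preds=[-6,1]  new=[-6,1]  old=[-6,0]  +wl: 3
  step 14. node 1  ⊔preds=[-6,2]  new=[-6,0]  old=[-6,-1]  +wl: 0
  step 15. node 2  ⊔preds=[-6,2]  new=[-6,2]  old=[-6,1]  +wl: 1
  step 16. node 3  ⊔preds=[-6,2]  new=[-6,3]  old=[-6,2]  +wl: 2
  step 17. node 0  ⊔preds=[-6,2]  new=[-6,2]  old=[-6,1]  +wl: 3
  step 18. node 1  ⊔preds=[-6,3]  new=[-6,1]  old=[-6,0]  +wl: 0
  step 19. node 2  ⊔preds=[-6,3]  new=[-6,3]  old=[-6,2]  +wl: 1
  step 20. node 3  ⊔preds=[-6,3]  new=[-6,4]  old=[-6,3]  +wl: 2
  step 21. node 0  ⊔preds=[-6,3]  new=[-6,3]  old=[-6,2]  +wl: 3
  step 22. node 1  ⊔preds=[-6,4]  new=[-6,2]  old=[-6,1]  +wl: 0
  step 23. node 2  ⊔preds=[-6,4]  new=[-6,4]  old=[-6,3]  +wl: 1
  step 24. node 3  ⊔preds=[-6,4]  new=[-6,5]  old=[-6,4]  +wl: 2
  step 25. node 0  ⊔preds=[-6,4]  new=[-6,4]  old=[-6,3]  +wl: 3
  step 26. node 1  ⊔preds=[-6,5]  new=[-6,3]  old=[-6,2]  +wl: 0
  step 27. node 2  ⊔preds=[-6,5]  new=[-6,5]  old=[-6,4]  +wl: 1
  step 28. node 3  ⊔preds=[-6,5]  new=[-6,6]  old=[-6,5]  +wl: 2
  step 29. node 0  ⊔preds=[-6,5]  new=[-6,5]  old=[-6,4]  +wl: 3
  step 30. node 1  ⊔preds=[-6,6]  new=[-6,4]  old=[-6,3]  +wl: 0
  step 31. node 2  ⊔preds=[-6,6]  new=[-6,6]  old=[-6,5]  +wl: 1
  step 32. node 3  ⊔preds=[-6,6]  new=[-6,6]  stable
  step 33. node 0  ⊔preds=[-6,6]  new=[-6,6]  old=[-6,5]  +wl: 2,3
  step 34. node 1  ⊔preds=[-6,6]  new=[-6,4]  stable
  step 35. node 2  ⊔preds=[-6,6]  new=[-6,6]  stable
  step 36. node 3  ⊔preds=[-6,6]  new=[-6,6]  stable

Least fixpoint reached:
  node 0: [-6,6]
  node 1: [-6,4]
  node 2: [-6,6]
  node 3: [-6,6]

yes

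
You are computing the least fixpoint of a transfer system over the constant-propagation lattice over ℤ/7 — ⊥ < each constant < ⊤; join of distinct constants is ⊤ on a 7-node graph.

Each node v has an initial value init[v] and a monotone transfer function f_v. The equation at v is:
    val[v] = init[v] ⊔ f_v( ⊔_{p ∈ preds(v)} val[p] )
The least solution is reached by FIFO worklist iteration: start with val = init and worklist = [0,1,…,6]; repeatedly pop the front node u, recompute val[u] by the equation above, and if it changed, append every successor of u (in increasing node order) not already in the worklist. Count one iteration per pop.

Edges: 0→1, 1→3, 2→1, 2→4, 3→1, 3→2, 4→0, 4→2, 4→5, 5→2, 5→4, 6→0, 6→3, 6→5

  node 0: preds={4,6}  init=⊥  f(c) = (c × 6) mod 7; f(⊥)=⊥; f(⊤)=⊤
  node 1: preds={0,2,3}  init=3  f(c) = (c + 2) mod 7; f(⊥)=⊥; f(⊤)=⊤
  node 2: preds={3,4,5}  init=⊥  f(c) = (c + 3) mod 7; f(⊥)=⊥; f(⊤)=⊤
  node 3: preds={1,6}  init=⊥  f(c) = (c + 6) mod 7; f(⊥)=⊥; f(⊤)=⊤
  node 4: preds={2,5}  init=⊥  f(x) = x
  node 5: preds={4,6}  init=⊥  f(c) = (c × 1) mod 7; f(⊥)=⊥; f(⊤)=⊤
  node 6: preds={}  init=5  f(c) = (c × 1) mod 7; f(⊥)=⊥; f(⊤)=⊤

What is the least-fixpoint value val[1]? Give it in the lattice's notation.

⊤

Worklist (17 pops):
  #1 pop 0: in=5 → 2 (was ⊥); enqueue []
  #2 pop 1: in=2 → ⊤ (was 3); enqueue []
  #3 pop 2: in=⊥ → ⊥ (no change)
  #4 pop 3: in=⊤ → ⊤ (was ⊥); enqueue [1,2]
  #5 pop 4: in=⊥ → ⊥ (no change)
  #6 pop 5: in=5 → 5 (was ⊥); enqueue [4]
  #7 pop 6: in=⊥ → 5 (no change)
  #8 pop 1: in=⊤ → ⊤ (no change)
  #9 pop 2: in=⊤ → ⊤ (was ⊥); enqueue [1]
  #10 pop 4: in=⊤ → ⊤ (was ⊥); enqueue [0,2,5]
  #11 pop 1: in=⊤ → ⊤ (no change)
  #12 pop 0: in=⊤ → ⊤ (was 2); enqueue [1]
  #13 pop 2: in=⊤ → ⊤ (no change)
  #14 pop 5: in=⊤ → ⊤ (was 5); enqueue [2,4]
  #15 pop 1: in=⊤ → ⊤ (no change)
  #16 pop 2: in=⊤ → ⊤ (no change)
  #17 pop 4: in=⊤ → ⊤ (no change)

Fixpoint:
  val[0] = ⊤
  val[1] = ⊤
  val[2] = ⊤
  val[3] = ⊤
  val[4] = ⊤
  val[5] = ⊤
  val[6] = 5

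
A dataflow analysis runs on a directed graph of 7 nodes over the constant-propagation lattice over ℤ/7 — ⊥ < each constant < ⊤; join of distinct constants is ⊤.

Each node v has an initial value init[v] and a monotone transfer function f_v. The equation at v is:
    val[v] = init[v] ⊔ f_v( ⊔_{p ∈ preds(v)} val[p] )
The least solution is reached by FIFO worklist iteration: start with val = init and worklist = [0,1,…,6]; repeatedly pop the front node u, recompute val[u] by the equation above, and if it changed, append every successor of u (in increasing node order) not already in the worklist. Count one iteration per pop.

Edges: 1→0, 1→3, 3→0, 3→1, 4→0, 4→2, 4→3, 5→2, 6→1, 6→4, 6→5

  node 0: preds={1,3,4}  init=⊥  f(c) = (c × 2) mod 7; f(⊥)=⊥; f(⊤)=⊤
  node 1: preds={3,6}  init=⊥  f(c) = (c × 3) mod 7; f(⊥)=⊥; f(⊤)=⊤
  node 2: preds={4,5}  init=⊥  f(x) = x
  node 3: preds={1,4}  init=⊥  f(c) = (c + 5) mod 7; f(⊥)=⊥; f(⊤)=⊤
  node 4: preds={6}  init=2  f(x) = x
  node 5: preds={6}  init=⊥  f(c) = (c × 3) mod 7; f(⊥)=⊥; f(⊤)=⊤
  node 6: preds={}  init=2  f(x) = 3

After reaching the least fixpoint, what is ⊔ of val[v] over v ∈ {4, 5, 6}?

Worklist (15 pops):
  #1 pop 0: in=2 → 4 (was ⊥); enqueue []
  #2 pop 1: in=2 → 6 (was ⊥); enqueue [0]
  #3 pop 2: in=2 → 2 (was ⊥); enqueue []
  #4 pop 3: in=⊤ → ⊤ (was ⊥); enqueue [1]
  #5 pop 4: in=2 → 2 (no change)
  #6 pop 5: in=2 → 6 (was ⊥); enqueue [2]
  #7 pop 6: in=⊥ → ⊤ (was 2); enqueue [4,5]
  #8 pop 0: in=⊤ → ⊤ (was 4); enqueue []
  #9 pop 1: in=⊤ → ⊤ (was 6); enqueue [0,3]
  #10 pop 2: in=⊤ → ⊤ (was 2); enqueue []
  #11 pop 4: in=⊤ → ⊤ (was 2); enqueue [2]
  #12 pop 5: in=⊤ → ⊤ (was 6); enqueue []
  #13 pop 0: in=⊤ → ⊤ (no change)
  #14 pop 3: in=⊤ → ⊤ (no change)
  #15 pop 2: in=⊤ → ⊤ (no change)

Fixpoint:
  val[0] = ⊤
  val[1] = ⊤
  val[2] = ⊤
  val[3] = ⊤
  val[4] = ⊤
  val[5] = ⊤
  val[6] = ⊤

⊤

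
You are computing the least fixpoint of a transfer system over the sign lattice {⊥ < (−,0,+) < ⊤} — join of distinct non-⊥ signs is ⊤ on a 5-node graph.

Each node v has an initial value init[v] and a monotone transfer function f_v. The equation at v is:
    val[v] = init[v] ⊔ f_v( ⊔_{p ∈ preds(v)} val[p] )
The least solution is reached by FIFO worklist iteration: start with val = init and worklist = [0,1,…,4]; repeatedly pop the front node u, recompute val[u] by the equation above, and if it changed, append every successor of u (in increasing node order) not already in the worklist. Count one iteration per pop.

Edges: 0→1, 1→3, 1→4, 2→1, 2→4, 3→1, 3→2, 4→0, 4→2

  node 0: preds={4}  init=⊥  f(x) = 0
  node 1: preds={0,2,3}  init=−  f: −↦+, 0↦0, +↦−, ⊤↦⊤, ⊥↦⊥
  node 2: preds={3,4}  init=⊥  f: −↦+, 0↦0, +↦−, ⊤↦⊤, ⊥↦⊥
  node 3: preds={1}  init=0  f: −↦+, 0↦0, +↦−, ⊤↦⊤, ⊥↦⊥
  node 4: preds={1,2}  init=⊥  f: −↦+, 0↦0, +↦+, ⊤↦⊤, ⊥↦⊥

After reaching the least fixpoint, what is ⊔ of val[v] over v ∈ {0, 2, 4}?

Worklist (10 pops):
  #1 pop 0: in=⊥ → 0 (was ⊥); enqueue []
  #2 pop 1: in=0 → ⊤ (was −); enqueue []
  #3 pop 2: in=0 → 0 (was ⊥); enqueue [1]
  #4 pop 3: in=⊤ → ⊤ (was 0); enqueue [2]
  #5 pop 4: in=⊤ → ⊤ (was ⊥); enqueue [0]
  #6 pop 1: in=⊤ → ⊤ (no change)
  #7 pop 2: in=⊤ → ⊤ (was 0); enqueue [1,4]
  #8 pop 0: in=⊤ → 0 (no change)
  #9 pop 1: in=⊤ → ⊤ (no change)
  #10 pop 4: in=⊤ → ⊤ (no change)

Fixpoint:
  val[0] = 0
  val[1] = ⊤
  val[2] = ⊤
  val[3] = ⊤
  val[4] = ⊤

⊤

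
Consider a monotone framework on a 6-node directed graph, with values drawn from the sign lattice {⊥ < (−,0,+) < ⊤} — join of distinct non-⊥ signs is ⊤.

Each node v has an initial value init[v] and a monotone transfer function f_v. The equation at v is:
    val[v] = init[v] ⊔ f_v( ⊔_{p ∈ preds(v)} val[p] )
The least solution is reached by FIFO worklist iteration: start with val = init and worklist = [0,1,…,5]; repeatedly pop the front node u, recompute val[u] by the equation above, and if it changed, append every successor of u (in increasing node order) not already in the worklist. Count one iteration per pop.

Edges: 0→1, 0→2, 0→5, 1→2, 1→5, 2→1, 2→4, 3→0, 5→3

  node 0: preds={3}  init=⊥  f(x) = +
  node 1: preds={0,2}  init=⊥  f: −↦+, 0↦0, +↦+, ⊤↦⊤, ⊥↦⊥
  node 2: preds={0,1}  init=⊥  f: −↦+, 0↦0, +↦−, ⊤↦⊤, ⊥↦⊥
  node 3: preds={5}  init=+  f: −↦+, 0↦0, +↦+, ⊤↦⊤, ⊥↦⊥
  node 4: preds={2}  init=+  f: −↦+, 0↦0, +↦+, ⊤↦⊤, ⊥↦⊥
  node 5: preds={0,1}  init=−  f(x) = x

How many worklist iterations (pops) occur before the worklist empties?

Trace (13 dequeues):
  [1] u=0 | in + | out + | prev ⊥ | push {}
  [2] u=1 | in + | out + | prev ⊥ | push {}
  [3] u=2 | in + | out − | prev ⊥ | push {1}
  [4] u=3 | in − | out + | ==
  [5] u=4 | in − | out + | ==
  [6] u=5 | in + | out ⊤ | prev − | push {3}
  [7] u=1 | in ⊤ | out ⊤ | prev + | push {2,5}
  [8] u=3 | in ⊤ | out ⊤ | prev + | push {0}
  [9] u=2 | in ⊤ | out ⊤ | prev − | push {1,4}
  [10] u=5 | in ⊤ | out ⊤ | ==
  [11] u=0 | in ⊤ | out + | ==
  [12] u=1 | in ⊤ | out ⊤ | ==
  [13] u=4 | in ⊤ | out ⊤ | prev + | push {}

Converged values:
  [0] +
  [1] ⊤
  [2] ⊤
  [3] ⊤
  [4] ⊤
  [5] ⊤

13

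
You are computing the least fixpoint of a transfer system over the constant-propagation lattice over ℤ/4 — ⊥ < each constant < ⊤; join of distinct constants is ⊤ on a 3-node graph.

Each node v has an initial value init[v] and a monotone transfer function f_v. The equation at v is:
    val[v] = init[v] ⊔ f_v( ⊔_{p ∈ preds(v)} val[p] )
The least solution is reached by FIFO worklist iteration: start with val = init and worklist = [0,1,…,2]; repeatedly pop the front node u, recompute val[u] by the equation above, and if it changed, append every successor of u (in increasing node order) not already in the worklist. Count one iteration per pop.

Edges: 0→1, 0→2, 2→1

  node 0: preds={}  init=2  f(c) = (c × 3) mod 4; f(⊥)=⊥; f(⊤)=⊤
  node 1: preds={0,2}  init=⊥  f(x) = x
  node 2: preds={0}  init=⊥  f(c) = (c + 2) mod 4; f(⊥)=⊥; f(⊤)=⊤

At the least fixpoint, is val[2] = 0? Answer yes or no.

yes

Trace (4 dequeues):
  [1] u=0 | in ⊥ | out 2 | ==
  [2] u=1 | in 2 | out 2 | prev ⊥ | push {}
  [3] u=2 | in 2 | out 0 | prev ⊥ | push {1}
  [4] u=1 | in ⊤ | out ⊤ | prev 2 | push {}

Converged values:
  [0] 2
  [1] ⊤
  [2] 0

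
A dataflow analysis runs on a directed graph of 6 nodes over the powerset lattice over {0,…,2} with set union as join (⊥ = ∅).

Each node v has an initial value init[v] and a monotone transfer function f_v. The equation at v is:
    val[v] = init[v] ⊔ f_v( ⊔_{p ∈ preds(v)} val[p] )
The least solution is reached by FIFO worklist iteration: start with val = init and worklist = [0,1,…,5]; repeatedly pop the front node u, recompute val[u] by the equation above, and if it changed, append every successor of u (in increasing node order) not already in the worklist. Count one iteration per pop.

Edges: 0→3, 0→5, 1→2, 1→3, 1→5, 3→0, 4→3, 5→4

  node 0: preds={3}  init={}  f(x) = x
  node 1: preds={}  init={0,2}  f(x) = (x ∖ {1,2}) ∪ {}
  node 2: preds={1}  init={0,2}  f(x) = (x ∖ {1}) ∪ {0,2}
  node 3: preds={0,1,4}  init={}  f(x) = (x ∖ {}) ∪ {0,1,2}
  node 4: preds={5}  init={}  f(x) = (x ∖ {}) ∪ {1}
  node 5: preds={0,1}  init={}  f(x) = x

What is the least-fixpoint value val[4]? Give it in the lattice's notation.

{0,1,2}

Trace (12 dequeues):
  [1] u=0 | in {} | out {} | ==
  [2] u=1 | in {} | out {0,2} | ==
  [3] u=2 | in {0,2} | out {0,2} | ==
  [4] u=3 | in {0,2} | out {0,1,2} | prev {} | push {0}
  [5] u=4 | in {} | out {1} | prev {} | push {3}
  [6] u=5 | in {0,2} | out {0,2} | prev {} | push {4}
  [7] u=0 | in {0,1,2} | out {0,1,2} | prev {} | push {5}
  [8] u=3 | in {0,1,2} | out {0,1,2} | ==
  [9] u=4 | in {0,2} | out {0,1,2} | prev {1} | push {3}
  [10] u=5 | in {0,1,2} | out {0,1,2} | prev {0,2} | push {4}
  [11] u=3 | in {0,1,2} | out {0,1,2} | ==
  [12] u=4 | in {0,1,2} | out {0,1,2} | ==

Converged values:
  [0] {0,1,2}
  [1] {0,2}
  [2] {0,2}
  [3] {0,1,2}
  [4] {0,1,2}
  [5] {0,1,2}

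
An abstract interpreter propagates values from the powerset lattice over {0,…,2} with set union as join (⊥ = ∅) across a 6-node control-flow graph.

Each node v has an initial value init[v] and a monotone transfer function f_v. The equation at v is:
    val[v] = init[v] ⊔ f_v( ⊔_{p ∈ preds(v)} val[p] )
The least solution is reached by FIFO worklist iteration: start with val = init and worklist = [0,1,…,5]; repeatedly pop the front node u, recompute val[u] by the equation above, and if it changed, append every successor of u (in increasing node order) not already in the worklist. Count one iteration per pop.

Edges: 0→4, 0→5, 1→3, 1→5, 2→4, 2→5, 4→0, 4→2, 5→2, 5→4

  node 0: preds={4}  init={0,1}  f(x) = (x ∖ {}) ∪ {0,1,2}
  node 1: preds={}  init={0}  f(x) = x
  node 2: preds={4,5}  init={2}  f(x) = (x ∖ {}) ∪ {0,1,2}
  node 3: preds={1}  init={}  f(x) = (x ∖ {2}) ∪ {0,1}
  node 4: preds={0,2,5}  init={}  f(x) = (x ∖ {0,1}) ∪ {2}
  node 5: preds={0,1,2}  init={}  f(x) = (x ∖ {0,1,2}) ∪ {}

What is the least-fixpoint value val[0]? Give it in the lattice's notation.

Worklist (8 pops):
  #1 pop 0: in={} → {0,1,2} (was {0,1}); enqueue []
  #2 pop 1: in={} → {0} (no change)
  #3 pop 2: in={} → {0,1,2} (was {2}); enqueue []
  #4 pop 3: in={0} → {0,1} (was {}); enqueue []
  #5 pop 4: in={0,1,2} → {2} (was {}); enqueue [0,2]
  #6 pop 5: in={0,1,2} → {} (no change)
  #7 pop 0: in={2} → {0,1,2} (no change)
  #8 pop 2: in={2} → {0,1,2} (no change)

Fixpoint:
  val[0] = {0,1,2}
  val[1] = {0}
  val[2] = {0,1,2}
  val[3] = {0,1}
  val[4] = {2}
  val[5] = {}

{0,1,2}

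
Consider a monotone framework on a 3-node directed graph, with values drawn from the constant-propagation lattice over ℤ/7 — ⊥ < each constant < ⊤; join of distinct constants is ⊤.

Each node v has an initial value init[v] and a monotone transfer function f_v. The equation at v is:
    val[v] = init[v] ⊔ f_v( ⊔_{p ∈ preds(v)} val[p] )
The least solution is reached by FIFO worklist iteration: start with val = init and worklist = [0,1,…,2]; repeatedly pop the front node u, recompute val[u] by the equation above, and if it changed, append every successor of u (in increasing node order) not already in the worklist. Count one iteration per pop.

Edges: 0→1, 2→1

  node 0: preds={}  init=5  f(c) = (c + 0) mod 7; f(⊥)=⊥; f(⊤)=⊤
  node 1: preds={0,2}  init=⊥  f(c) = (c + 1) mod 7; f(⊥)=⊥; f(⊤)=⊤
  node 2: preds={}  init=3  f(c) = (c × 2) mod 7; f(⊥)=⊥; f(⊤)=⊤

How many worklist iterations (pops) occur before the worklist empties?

Worklist (3 pops):
  #1 pop 0: in=⊥ → 5 (no change)
  #2 pop 1: in=⊤ → ⊤ (was ⊥); enqueue []
  #3 pop 2: in=⊥ → 3 (no change)

Fixpoint:
  val[0] = 5
  val[1] = ⊤
  val[2] = 3

3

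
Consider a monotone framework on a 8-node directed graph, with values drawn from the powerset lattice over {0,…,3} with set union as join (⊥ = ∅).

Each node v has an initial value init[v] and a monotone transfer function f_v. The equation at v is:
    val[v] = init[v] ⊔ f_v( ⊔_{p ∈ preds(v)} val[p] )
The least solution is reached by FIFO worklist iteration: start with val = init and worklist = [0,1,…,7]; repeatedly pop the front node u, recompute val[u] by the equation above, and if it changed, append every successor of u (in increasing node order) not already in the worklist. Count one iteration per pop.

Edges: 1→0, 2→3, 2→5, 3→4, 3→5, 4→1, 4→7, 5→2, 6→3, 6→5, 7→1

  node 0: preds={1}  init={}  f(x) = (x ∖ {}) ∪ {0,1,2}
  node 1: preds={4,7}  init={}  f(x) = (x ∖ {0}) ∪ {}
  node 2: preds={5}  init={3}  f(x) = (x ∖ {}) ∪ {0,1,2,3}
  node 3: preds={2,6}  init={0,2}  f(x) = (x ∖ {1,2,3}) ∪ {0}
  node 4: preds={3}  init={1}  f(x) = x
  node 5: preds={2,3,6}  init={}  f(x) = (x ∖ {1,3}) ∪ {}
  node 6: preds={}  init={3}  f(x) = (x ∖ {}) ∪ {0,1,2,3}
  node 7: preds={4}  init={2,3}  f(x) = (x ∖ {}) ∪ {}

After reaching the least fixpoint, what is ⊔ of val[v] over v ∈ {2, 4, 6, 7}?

{0,1,2,3}

Trace (13 dequeues):
  [1] u=0 | in {} | out {0,1,2} | prev {} | push {}
  [2] u=1 | in {1,2,3} | out {1,2,3} | prev {} | push {0}
  [3] u=2 | in {} | out {0,1,2,3} | prev {3} | push {}
  [4] u=3 | in {0,1,2,3} | out {0,2} | ==
  [5] u=4 | in {0,2} | out {0,1,2} | prev {1} | push {1}
  [6] u=5 | in {0,1,2,3} | out {0,2} | prev {} | push {2}
  [7] u=6 | in {} | out {0,1,2,3} | prev {3} | push {3,5}
  [8] u=7 | in {0,1,2} | out {0,1,2,3} | prev {2,3} | push {}
  [9] u=0 | in {1,2,3} | out {0,1,2,3} | prev {0,1,2} | push {}
  [10] u=1 | in {0,1,2,3} | out {1,2,3} | ==
  [11] u=2 | in {0,2} | out {0,1,2,3} | ==
  [12] u=3 | in {0,1,2,3} | out {0,2} | ==
  [13] u=5 | in {0,1,2,3} | out {0,2} | ==

Converged values:
  [0] {0,1,2,3}
  [1] {1,2,3}
  [2] {0,1,2,3}
  [3] {0,2}
  [4] {0,1,2}
  [5] {0,2}
  [6] {0,1,2,3}
  [7] {0,1,2,3}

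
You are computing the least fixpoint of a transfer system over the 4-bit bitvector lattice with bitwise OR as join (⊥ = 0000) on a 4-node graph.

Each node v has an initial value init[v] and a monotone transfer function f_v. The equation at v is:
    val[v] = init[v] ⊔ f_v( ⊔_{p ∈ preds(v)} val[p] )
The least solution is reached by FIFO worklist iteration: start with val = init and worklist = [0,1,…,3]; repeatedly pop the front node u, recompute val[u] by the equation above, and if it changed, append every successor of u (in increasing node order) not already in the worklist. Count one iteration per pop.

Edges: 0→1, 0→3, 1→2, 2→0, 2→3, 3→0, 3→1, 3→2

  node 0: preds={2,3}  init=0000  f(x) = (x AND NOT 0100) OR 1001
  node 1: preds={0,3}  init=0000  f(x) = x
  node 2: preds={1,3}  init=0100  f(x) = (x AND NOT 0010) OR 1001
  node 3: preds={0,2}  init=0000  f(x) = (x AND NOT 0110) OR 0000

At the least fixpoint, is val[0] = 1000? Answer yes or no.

Worklist (7 pops):
  #1 pop 0: in=0100 → 1001 (was 0000); enqueue []
  #2 pop 1: in=1001 → 1001 (was 0000); enqueue []
  #3 pop 2: in=1001 → 1101 (was 0100); enqueue [0]
  #4 pop 3: in=1101 → 1001 (was 0000); enqueue [1,2]
  #5 pop 0: in=1101 → 1001 (no change)
  #6 pop 1: in=1001 → 1001 (no change)
  #7 pop 2: in=1001 → 1101 (no change)

Fixpoint:
  val[0] = 1001
  val[1] = 1001
  val[2] = 1101
  val[3] = 1001

no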